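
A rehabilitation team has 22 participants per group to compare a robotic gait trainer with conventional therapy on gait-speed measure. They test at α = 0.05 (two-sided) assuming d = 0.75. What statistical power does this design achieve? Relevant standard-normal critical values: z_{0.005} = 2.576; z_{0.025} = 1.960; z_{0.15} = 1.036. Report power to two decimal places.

For two equal groups, power = Φ(d·√(n/2) − z_{α/2}).
d·√(n/2) = 0.75 × √(22/2) = 0.75 × 3.317 = 2.487.
z_β = 2.487 − 1.960 = 0.527.
Power = Φ(0.527) = 0.701.

power ≈ 0.70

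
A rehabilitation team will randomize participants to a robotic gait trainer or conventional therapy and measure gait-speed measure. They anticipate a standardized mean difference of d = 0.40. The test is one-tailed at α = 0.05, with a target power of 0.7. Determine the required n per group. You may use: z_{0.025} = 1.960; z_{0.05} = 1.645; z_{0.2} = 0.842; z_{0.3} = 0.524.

For two independent groups with equal n: n = 2·((z_{α} + z_β) / d)².
z_{α} + z_β = 1.645 + 0.524 = 2.169.
n = 2 × (2.169 / 0.40)² = 2 × 5.422² = 2 × 29.40 = 58.8.
Round up to the next whole participant.

n = 59 per group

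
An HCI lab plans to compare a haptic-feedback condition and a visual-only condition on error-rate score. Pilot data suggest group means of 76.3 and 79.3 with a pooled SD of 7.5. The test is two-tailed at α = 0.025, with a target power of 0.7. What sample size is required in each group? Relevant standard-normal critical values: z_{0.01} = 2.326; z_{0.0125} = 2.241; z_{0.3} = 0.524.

n = 96 per group

Cohen's d = |M₁ − M₂| / SD_pooled = |76.3 − 79.3| / 7.5 = 3.0 / 7.5 = 0.400.
For two independent groups with equal n: n = 2·((z_{α/2} + z_β) / d)².
z_{α/2} + z_β = 2.241 + 0.524 = 2.765.
n = 2 × (2.765 / 0.400)² = 2 × 6.912² = 2 × 47.78 = 95.6.
Round up to the next whole participant.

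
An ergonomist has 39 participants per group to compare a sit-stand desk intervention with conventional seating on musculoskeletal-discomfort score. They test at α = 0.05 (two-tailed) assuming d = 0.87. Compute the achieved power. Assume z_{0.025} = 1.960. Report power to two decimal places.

power ≈ 0.97

For two equal groups, power = Φ(d·√(n/2) − z_{α/2}).
d·√(n/2) = 0.87 × √(39/2) = 0.87 × 4.416 = 3.842.
z_β = 3.842 − 1.960 = 1.882.
Power = Φ(1.882) = 0.970.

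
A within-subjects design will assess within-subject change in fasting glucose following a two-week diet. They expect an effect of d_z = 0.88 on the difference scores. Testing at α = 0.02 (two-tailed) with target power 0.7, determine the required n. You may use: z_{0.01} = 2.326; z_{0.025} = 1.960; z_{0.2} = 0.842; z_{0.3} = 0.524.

For a paired (one-sample on differences) test: n = ((z_{α/2} + z_β) / d)².
z_{α/2} + z_β = 2.326 + 0.524 = 2.850.
n = (2.850 / 0.88)² = 3.239² = 10.49.
Round up.

n = 11 pairs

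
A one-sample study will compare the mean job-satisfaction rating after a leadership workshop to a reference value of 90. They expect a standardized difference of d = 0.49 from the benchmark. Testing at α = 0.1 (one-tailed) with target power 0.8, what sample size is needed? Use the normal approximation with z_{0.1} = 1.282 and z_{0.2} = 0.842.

For a one-sample test: n = ((z_{α} + z_β) / d)².
z_{α} + z_β = 1.282 + 0.842 = 2.124.
n = (2.124 / 0.49)² = 4.335² = 18.79.
Round up.

n = 19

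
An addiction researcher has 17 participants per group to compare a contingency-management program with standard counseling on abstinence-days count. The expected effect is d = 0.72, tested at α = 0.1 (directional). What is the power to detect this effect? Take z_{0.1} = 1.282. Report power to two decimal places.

For two equal groups, power = Φ(d·√(n/2) − z_{α}).
d·√(n/2) = 0.72 × √(17/2) = 0.72 × 2.915 = 2.099.
z_β = 2.099 − 1.282 = 0.817.
Power = Φ(0.817) = 0.793.

power ≈ 0.79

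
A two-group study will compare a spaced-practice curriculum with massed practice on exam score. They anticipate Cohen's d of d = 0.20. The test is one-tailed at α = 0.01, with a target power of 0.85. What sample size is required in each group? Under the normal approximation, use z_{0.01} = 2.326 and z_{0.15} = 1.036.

For two independent groups with equal n: n = 2·((z_{α} + z_β) / d)².
z_{α} + z_β = 2.326 + 1.036 = 3.362.
n = 2 × (3.362 / 0.20)² = 2 × 16.810² = 2 × 282.58 = 565.2.
Round up to the next whole participant.

n = 566 per group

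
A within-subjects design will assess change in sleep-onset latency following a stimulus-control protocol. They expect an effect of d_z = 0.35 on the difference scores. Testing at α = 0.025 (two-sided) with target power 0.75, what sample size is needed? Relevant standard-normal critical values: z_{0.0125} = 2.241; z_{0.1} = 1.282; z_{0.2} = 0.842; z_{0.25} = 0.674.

For a paired (one-sample on differences) test: n = ((z_{α/2} + z_β) / d)².
z_{α/2} + z_β = 2.241 + 0.674 = 2.915.
n = (2.915 / 0.35)² = 8.329² = 69.37.
Round up.

n = 70 pairs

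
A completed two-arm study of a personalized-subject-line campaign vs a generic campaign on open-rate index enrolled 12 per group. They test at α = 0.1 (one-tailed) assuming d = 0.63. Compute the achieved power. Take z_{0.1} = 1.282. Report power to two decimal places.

power ≈ 0.60

For two equal groups, power = Φ(d·√(n/2) − z_{α}).
d·√(n/2) = 0.63 × √(12/2) = 0.63 × 2.449 = 1.543.
z_β = 1.543 − 1.282 = 0.261.
Power = Φ(0.261) = 0.603.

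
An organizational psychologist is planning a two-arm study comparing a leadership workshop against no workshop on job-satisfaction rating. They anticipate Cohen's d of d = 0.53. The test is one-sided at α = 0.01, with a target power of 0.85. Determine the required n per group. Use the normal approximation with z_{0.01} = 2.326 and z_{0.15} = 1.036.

n = 81 per group

For two independent groups with equal n: n = 2·((z_{α} + z_β) / d)².
z_{α} + z_β = 2.326 + 1.036 = 3.362.
n = 2 × (3.362 / 0.53)² = 2 × 6.343² = 2 × 40.24 = 80.5.
Round up to the next whole participant.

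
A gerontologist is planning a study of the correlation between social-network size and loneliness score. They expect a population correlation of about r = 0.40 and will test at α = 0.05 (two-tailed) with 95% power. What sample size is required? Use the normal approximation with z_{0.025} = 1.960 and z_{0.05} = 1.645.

Fisher's z: C = ½·ln((1+r)/(1−r)) = ½·ln(2.3333) = 0.4236.
n = ((z_{α/2} + z_β)/C)² + 3.
(1.960 + 1.645) / 0.4236 = 3.605 / 0.4236 = 8.510.
n = 8.510² + 3 = 72.43 + 3 = 75.4.
Round up.

n = 76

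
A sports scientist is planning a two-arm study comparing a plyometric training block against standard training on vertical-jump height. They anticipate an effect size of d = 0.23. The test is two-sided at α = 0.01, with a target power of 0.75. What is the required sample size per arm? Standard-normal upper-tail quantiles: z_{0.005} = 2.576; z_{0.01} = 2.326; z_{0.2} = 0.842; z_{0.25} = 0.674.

For two independent groups with equal n: n = 2·((z_{α/2} + z_β) / d)².
z_{α/2} + z_β = 2.576 + 0.674 = 3.250.
n = 2 × (3.250 / 0.23)² = 2 × 14.130² = 2 × 199.67 = 399.3.
Round up to the next whole participant.

n = 400 per group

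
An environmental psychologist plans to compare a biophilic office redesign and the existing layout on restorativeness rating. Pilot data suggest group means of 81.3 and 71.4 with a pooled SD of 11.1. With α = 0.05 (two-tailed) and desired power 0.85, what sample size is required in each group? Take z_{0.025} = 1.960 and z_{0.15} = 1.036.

Cohen's d = |M₁ − M₂| / SD_pooled = |81.3 − 71.4| / 11.1 = 9.9 / 11.1 = 0.892.
For two independent groups with equal n: n = 2·((z_{α/2} + z_β) / d)².
z_{α/2} + z_β = 1.960 + 1.036 = 2.996.
n = 2 × (2.996 / 0.892)² = 2 × 3.359² = 2 × 11.28 = 22.6.
Round up to the next whole participant.

n = 23 per group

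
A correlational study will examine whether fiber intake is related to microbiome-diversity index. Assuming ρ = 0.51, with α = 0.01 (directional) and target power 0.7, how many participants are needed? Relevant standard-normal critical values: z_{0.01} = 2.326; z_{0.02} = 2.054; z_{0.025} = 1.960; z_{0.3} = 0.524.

n = 29

Fisher's z: C = ½·ln((1+r)/(1−r)) = ½·ln(3.0816) = 0.5627.
n = ((z_{α} + z_β)/C)² + 3.
(2.326 + 0.524) / 0.5627 = 2.850 / 0.5627 = 5.065.
n = 5.065² + 3 = 25.65 + 3 = 28.7.
Round up.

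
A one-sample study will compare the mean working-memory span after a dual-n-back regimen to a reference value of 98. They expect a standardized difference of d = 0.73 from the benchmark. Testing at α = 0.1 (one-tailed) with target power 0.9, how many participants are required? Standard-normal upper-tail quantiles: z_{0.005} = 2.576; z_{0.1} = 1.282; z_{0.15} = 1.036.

For a one-sample test: n = ((z_{α} + z_β) / d)².
z_{α} + z_β = 1.282 + 1.282 = 2.564.
n = (2.564 / 0.73)² = 3.512² = 12.34.
Round up.

n = 13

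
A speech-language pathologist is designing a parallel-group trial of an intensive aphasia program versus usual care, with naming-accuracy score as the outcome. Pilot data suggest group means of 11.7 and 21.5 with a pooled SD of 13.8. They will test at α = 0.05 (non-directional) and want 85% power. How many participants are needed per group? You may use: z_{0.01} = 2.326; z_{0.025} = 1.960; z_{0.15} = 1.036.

Cohen's d = |M₁ − M₂| / SD_pooled = |11.7 − 21.5| / 13.8 = 9.8 / 13.8 = 0.710.
For two independent groups with equal n: n = 2·((z_{α/2} + z_β) / d)².
z_{α/2} + z_β = 1.960 + 1.036 = 2.996.
n = 2 × (2.996 / 0.710)² = 2 × 4.220² = 2 × 17.81 = 35.6.
Round up to the next whole participant.

n = 36 per group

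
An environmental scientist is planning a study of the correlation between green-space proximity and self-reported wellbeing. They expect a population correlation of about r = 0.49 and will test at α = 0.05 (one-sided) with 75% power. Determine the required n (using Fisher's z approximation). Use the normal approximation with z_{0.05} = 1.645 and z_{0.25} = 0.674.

Fisher's z: C = ½·ln((1+r)/(1−r)) = ½·ln(2.9216) = 0.5361.
n = ((z_{α} + z_β)/C)² + 3.
(1.645 + 0.674) / 0.5361 = 2.319 / 0.5361 = 4.326.
n = 4.326² + 3 = 18.71 + 3 = 21.7.
Round up.

n = 22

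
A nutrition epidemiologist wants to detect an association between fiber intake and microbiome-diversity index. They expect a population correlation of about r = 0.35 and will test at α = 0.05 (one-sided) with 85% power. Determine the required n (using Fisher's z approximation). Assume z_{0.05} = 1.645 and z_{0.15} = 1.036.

n = 57

Fisher's z: C = ½·ln((1+r)/(1−r)) = ½·ln(2.0769) = 0.3654.
n = ((z_{α} + z_β)/C)² + 3.
(1.645 + 1.036) / 0.3654 = 2.681 / 0.3654 = 7.337.
n = 7.337² + 3 = 53.83 + 3 = 56.8.
Round up.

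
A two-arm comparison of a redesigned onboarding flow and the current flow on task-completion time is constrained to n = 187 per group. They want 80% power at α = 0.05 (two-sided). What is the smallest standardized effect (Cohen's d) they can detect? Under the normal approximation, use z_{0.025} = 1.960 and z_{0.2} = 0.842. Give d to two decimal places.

For two independent groups of n = 187 each: d_min = (z_{α/2} + z_β)·√(2/n).
z-sum = 1.960 + 0.842 = 2.802.
d_min = 2.802 × √(2/187) = 2.802 × 0.1034 = 0.290.

d_min ≈ 0.29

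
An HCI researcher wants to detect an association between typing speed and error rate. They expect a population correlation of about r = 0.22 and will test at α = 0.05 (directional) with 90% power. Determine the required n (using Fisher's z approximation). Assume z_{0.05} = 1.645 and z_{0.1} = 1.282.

Fisher's z: C = ½·ln((1+r)/(1−r)) = ½·ln(1.5641) = 0.2237.
n = ((z_{α} + z_β)/C)² + 3.
(1.645 + 1.282) / 0.2237 = 2.927 / 0.2237 = 13.084.
n = 13.084² + 3 = 171.20 + 3 = 174.2.
Round up.

n = 175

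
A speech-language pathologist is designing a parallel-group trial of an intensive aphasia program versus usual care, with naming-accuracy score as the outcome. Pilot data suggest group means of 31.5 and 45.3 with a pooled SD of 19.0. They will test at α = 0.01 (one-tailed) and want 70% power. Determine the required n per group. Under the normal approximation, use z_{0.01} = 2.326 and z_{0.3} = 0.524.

n = 31 per group

Cohen's d = |M₁ − M₂| / SD_pooled = |31.5 − 45.3| / 19.0 = 13.8 / 19.0 = 0.726.
For two independent groups with equal n: n = 2·((z_{α} + z_β) / d)².
z_{α} + z_β = 2.326 + 0.524 = 2.850.
n = 2 × (2.850 / 0.726)² = 2 × 3.926² = 2 × 15.41 = 30.8.
Round up to the next whole participant.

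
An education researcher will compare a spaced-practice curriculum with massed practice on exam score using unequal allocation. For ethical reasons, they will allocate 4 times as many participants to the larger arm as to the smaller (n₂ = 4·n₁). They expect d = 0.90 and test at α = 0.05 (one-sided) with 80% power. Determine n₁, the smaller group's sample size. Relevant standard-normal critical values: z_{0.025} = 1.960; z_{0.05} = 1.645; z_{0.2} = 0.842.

n₁ = 10

With allocation ratio k = n₂/n₁ = 4, Var(x̄₁−x̄₂) = σ²(1/n₁ + 1/(k·n₁)) = σ²·(k+1)/(k·n₁).
So n₁ = (1 + 1/k)·((z_{α} + z_β)/d)² = 1.250 × (2.487/0.90)².
n₁ = 1.250 × 7.64 = 9.5.
Round up: n₁ = 10, giving n₂ = 4 × 10 = 40.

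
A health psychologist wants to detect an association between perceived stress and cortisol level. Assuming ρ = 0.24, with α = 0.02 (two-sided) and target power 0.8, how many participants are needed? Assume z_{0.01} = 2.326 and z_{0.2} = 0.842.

Fisher's z: C = ½·ln((1+r)/(1−r)) = ½·ln(1.6316) = 0.2448.
n = ((z_{α/2} + z_β)/C)² + 3.
(2.326 + 0.842) / 0.2448 = 3.168 / 0.2448 = 12.941.
n = 12.941² + 3 = 167.47 + 3 = 170.5.
Round up.

n = 171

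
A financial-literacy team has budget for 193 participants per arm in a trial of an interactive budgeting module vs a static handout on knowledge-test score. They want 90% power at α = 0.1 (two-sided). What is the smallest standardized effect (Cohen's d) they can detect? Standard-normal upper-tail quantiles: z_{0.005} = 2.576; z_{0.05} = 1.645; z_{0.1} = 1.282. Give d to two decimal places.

For two independent groups of n = 193 each: d_min = (z_{α/2} + z_β)·√(2/n).
z-sum = 1.645 + 1.282 = 2.927.
d_min = 2.927 × √(2/193) = 2.927 × 0.1018 = 0.298.

d_min ≈ 0.30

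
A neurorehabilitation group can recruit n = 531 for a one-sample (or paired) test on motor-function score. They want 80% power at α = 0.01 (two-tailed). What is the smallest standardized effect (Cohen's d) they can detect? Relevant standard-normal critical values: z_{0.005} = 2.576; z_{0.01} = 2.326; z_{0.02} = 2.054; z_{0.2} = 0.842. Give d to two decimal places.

For a single sample (or paired design) of n = 531: d_min = (z_{α/2} + z_β)/√n.
z-sum = 2.576 + 0.842 = 3.418.
d_min = 3.418 / √531 = 3.418 / 23.043 = 0.148.

d_min ≈ 0.15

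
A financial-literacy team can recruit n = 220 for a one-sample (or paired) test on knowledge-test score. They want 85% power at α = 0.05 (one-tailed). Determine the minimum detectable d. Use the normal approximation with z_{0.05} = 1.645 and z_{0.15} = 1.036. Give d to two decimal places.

For a single sample (or paired design) of n = 220: d_min = (z_{α} + z_β)/√n.
z-sum = 1.645 + 1.036 = 2.681.
d_min = 2.681 / √220 = 2.681 / 14.832 = 0.181.

d_min ≈ 0.18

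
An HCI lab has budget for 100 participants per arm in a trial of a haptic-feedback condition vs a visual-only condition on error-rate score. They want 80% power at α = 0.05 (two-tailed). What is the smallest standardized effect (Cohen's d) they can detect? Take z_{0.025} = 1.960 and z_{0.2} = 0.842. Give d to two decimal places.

For two independent groups of n = 100 each: d_min = (z_{α/2} + z_β)·√(2/n).
z-sum = 1.960 + 0.842 = 2.802.
d_min = 2.802 × √(2/100) = 2.802 × 0.1414 = 0.396.

d_min ≈ 0.40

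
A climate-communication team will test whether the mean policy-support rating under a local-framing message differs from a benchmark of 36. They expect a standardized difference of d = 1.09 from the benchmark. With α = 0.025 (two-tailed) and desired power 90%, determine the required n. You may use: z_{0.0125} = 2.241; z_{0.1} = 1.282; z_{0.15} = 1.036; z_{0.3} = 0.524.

n = 11

For a one-sample test: n = ((z_{α/2} + z_β) / d)².
z_{α/2} + z_β = 2.241 + 1.282 = 3.523.
n = (3.523 / 1.09)² = 3.232² = 10.45.
Round up.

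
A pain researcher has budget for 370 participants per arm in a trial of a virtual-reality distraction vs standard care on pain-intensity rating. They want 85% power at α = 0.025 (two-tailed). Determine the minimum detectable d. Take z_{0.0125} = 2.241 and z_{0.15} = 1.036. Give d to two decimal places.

d_min ≈ 0.24

For two independent groups of n = 370 each: d_min = (z_{α/2} + z_β)·√(2/n).
z-sum = 2.241 + 1.036 = 3.277.
d_min = 3.277 × √(2/370) = 3.277 × 0.0735 = 0.241.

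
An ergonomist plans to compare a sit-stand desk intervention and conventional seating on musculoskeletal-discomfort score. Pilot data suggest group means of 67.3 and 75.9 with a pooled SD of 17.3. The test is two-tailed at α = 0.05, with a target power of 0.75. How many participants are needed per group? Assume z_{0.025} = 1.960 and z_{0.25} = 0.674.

n = 57 per group

Cohen's d = |M₁ − M₂| / SD_pooled = |67.3 − 75.9| / 17.3 = 8.6 / 17.3 = 0.497.
For two independent groups with equal n: n = 2·((z_{α/2} + z_β) / d)².
z_{α/2} + z_β = 1.960 + 0.674 = 2.634.
n = 2 × (2.634 / 0.497)² = 2 × 5.300² = 2 × 28.09 = 56.2.
Round up to the next whole participant.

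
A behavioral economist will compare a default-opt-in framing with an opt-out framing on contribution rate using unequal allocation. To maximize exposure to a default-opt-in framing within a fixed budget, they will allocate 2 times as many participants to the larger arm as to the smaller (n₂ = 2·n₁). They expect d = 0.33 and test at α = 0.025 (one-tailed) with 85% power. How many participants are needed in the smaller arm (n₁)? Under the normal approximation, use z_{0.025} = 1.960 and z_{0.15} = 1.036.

n₁ = 124

With allocation ratio k = n₂/n₁ = 2, Var(x̄₁−x̄₂) = σ²(1/n₁ + 1/(k·n₁)) = σ²·(k+1)/(k·n₁).
So n₁ = (1 + 1/k)·((z_{α} + z_β)/d)² = 1.500 × (2.996/0.33)².
n₁ = 1.500 × 82.42 = 123.6.
Round up: n₁ = 124, giving n₂ = 2 × 124 = 248.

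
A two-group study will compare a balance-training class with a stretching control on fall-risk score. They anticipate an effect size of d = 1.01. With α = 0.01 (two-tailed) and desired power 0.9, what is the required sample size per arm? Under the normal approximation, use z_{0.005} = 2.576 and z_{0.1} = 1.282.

n = 30 per group

For two independent groups with equal n: n = 2·((z_{α/2} + z_β) / d)².
z_{α/2} + z_β = 2.576 + 1.282 = 3.858.
n = 2 × (3.858 / 1.01)² = 2 × 3.820² = 2 × 14.59 = 29.2.
Round up to the next whole participant.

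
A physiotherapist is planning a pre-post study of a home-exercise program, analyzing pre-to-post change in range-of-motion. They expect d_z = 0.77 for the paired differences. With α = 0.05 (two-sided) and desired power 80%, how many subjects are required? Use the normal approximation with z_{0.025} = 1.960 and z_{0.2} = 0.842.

For a paired (one-sample on differences) test: n = ((z_{α/2} + z_β) / d)².
z_{α/2} + z_β = 1.960 + 0.842 = 2.802.
n = (2.802 / 0.77)² = 3.639² = 13.24.
Round up.

n = 14 pairs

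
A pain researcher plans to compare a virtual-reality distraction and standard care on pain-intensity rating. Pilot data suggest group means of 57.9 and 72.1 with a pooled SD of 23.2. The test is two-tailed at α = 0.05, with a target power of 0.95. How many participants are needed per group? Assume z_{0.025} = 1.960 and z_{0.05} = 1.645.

n = 70 per group

Cohen's d = |M₁ − M₂| / SD_pooled = |57.9 − 72.1| / 23.2 = 14.2 / 23.2 = 0.612.
For two independent groups with equal n: n = 2·((z_{α/2} + z_β) / d)².
z_{α/2} + z_β = 1.960 + 1.645 = 3.605.
n = 2 × (3.605 / 0.612)² = 2 × 5.891² = 2 × 34.70 = 69.4.
Round up to the next whole participant.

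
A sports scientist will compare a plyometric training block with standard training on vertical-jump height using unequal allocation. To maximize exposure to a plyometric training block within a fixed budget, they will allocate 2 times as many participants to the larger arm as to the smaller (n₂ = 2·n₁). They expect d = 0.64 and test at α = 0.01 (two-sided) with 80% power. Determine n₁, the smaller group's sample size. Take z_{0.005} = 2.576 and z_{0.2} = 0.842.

n₁ = 43

With allocation ratio k = n₂/n₁ = 2, Var(x̄₁−x̄₂) = σ²(1/n₁ + 1/(k·n₁)) = σ²·(k+1)/(k·n₁).
So n₁ = (1 + 1/k)·((z_{α/2} + z_β)/d)² = 1.500 × (3.418/0.64)².
n₁ = 1.500 × 28.52 = 42.8.
Round up: n₁ = 43, giving n₂ = 2 × 43 = 86.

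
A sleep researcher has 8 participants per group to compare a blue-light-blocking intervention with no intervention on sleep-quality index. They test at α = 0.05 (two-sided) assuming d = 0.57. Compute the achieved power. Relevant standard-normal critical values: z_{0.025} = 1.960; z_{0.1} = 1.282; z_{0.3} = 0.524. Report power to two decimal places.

power ≈ 0.21

For two equal groups, power = Φ(d·√(n/2) − z_{α/2}).
d·√(n/2) = 0.57 × √(8/2) = 0.57 × 2.000 = 1.140.
z_β = 1.140 − 1.960 = -0.820.
Power = Φ(-0.820) = 0.206.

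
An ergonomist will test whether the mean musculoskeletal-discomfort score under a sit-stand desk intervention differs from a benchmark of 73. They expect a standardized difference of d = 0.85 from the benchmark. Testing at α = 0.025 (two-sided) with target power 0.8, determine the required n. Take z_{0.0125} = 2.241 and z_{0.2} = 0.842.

For a one-sample test: n = ((z_{α/2} + z_β) / d)².
z_{α/2} + z_β = 2.241 + 0.842 = 3.083.
n = (3.083 / 0.85)² = 3.627² = 13.16.
Round up.

n = 14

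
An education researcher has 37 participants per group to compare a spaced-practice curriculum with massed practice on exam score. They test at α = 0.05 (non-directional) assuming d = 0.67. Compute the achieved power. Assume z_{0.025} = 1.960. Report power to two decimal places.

For two equal groups, power = Φ(d·√(n/2) − z_{α/2}).
d·√(n/2) = 0.67 × √(37/2) = 0.67 × 4.301 = 2.882.
z_β = 2.882 − 1.960 = 0.922.
Power = Φ(0.922) = 0.822.

power ≈ 0.82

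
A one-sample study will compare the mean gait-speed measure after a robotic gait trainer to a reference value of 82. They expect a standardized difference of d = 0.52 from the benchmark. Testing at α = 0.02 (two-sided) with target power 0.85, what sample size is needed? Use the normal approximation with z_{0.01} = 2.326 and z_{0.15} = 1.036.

For a one-sample test: n = ((z_{α/2} + z_β) / d)².
z_{α/2} + z_β = 2.326 + 1.036 = 3.362.
n = (3.362 / 0.52)² = 6.465² = 41.80.
Round up.

n = 42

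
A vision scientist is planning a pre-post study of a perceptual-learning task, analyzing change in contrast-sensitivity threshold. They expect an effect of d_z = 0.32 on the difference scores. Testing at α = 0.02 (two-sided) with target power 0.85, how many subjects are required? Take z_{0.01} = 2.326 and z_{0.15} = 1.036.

n = 111 pairs

For a paired (one-sample on differences) test: n = ((z_{α/2} + z_β) / d)².
z_{α/2} + z_β = 2.326 + 1.036 = 3.362.
n = (3.362 / 0.32)² = 10.506² = 110.38.
Round up.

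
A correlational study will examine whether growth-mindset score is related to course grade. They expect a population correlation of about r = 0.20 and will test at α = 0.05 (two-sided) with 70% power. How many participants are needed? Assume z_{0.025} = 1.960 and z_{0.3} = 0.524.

Fisher's z: C = ½·ln((1+r)/(1−r)) = ½·ln(1.5000) = 0.2027.
n = ((z_{α/2} + z_β)/C)² + 3.
(1.960 + 0.524) / 0.2027 = 2.484 / 0.2027 = 12.255.
n = 12.255² + 3 = 150.17 + 3 = 153.2.
Round up.

n = 154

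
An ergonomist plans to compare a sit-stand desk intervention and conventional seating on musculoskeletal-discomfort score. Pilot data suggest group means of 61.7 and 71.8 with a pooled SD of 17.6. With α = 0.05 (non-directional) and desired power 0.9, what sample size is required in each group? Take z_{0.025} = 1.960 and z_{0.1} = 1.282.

Cohen's d = |M₁ − M₂| / SD_pooled = |61.7 − 71.8| / 17.6 = 10.1 / 17.6 = 0.574.
For two independent groups with equal n: n = 2·((z_{α/2} + z_β) / d)².
z_{α/2} + z_β = 1.960 + 1.282 = 3.242.
n = 2 × (3.242 / 0.574)² = 2 × 5.648² = 2 × 31.90 = 63.8.
Round up to the next whole participant.

n = 64 per group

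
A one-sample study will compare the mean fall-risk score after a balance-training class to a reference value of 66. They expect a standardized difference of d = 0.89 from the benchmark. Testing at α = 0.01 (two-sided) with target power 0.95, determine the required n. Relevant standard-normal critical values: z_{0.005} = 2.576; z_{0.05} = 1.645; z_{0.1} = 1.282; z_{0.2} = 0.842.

For a one-sample test: n = ((z_{α/2} + z_β) / d)².
z_{α/2} + z_β = 2.576 + 1.645 = 4.221.
n = (4.221 / 0.89)² = 4.743² = 22.49.
Round up.

n = 23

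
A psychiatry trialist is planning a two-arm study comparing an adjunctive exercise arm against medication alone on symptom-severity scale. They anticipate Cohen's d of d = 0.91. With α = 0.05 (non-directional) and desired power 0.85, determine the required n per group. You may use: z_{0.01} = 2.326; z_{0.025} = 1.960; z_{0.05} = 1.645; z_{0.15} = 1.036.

For two independent groups with equal n: n = 2·((z_{α/2} + z_β) / d)².
z_{α/2} + z_β = 1.960 + 1.036 = 2.996.
n = 2 × (2.996 / 0.91)² = 2 × 3.292² = 2 × 10.84 = 21.7.
Round up to the next whole participant.

n = 22 per group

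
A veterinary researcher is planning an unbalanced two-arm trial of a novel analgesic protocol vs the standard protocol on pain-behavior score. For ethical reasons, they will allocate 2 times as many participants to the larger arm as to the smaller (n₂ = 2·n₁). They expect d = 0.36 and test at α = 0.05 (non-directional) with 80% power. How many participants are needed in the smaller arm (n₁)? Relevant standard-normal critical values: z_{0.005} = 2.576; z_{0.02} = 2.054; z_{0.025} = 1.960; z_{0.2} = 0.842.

With allocation ratio k = n₂/n₁ = 2, Var(x̄₁−x̄₂) = σ²(1/n₁ + 1/(k·n₁)) = σ²·(k+1)/(k·n₁).
So n₁ = (1 + 1/k)·((z_{α/2} + z_β)/d)² = 1.500 × (2.802/0.36)².
n₁ = 1.500 × 60.58 = 90.9.
Round up: n₁ = 91, giving n₂ = 2 × 91 = 182.

n₁ = 91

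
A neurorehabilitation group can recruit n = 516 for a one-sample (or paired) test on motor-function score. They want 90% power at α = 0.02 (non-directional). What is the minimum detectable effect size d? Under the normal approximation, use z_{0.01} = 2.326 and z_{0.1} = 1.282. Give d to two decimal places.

For a single sample (or paired design) of n = 516: d_min = (z_{α/2} + z_β)/√n.
z-sum = 2.326 + 1.282 = 3.608.
d_min = 3.608 / √516 = 3.608 / 22.716 = 0.159.

d_min ≈ 0.16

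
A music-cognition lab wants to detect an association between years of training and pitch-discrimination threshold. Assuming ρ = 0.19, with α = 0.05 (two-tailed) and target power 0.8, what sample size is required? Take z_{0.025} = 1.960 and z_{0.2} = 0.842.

Fisher's z: C = ½·ln((1+r)/(1−r)) = ½·ln(1.4691) = 0.1923.
n = ((z_{α/2} + z_β)/C)² + 3.
(1.960 + 0.842) / 0.1923 = 2.802 / 0.1923 = 14.571.
n = 14.571² + 3 = 212.31 + 3 = 215.3.
Round up.

n = 216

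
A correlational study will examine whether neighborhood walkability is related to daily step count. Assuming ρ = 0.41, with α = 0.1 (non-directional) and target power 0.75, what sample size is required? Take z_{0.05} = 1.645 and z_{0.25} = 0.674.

n = 32

Fisher's z: C = ½·ln((1+r)/(1−r)) = ½·ln(2.3898) = 0.4356.
n = ((z_{α/2} + z_β)/C)² + 3.
(1.645 + 0.674) / 0.4356 = 2.319 / 0.4356 = 5.324.
n = 5.324² + 3 = 28.34 + 3 = 31.3.
Round up.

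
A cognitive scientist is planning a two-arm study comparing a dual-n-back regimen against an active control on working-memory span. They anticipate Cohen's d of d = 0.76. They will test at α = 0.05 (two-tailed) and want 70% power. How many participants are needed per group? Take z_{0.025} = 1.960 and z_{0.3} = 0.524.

n = 22 per group

For two independent groups with equal n: n = 2·((z_{α/2} + z_β) / d)².
z_{α/2} + z_β = 1.960 + 0.524 = 2.484.
n = 2 × (2.484 / 0.76)² = 2 × 3.268² = 2 × 10.68 = 21.4.
Round up to the next whole participant.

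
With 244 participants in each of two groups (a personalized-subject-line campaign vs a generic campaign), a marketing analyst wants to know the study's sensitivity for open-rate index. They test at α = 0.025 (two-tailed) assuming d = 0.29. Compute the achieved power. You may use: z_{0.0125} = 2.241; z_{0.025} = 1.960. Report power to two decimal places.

power ≈ 0.83

For two equal groups, power = Φ(d·√(n/2) − z_{α/2}).
d·√(n/2) = 0.29 × √(244/2) = 0.29 × 11.045 = 3.203.
z_β = 3.203 − 2.241 = 0.962.
Power = Φ(0.962) = 0.832.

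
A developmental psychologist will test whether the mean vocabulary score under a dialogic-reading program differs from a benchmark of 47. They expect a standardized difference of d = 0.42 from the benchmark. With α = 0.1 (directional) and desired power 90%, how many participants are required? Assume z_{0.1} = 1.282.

For a one-sample test: n = ((z_{α} + z_β) / d)².
z_{α} + z_β = 1.282 + 1.282 = 2.564.
n = (2.564 / 0.42)² = 6.105² = 37.27.
Round up.

n = 38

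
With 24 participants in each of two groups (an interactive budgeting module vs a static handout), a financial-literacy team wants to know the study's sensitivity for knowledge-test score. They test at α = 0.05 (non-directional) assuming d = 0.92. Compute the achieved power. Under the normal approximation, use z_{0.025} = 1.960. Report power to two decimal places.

power ≈ 0.89

For two equal groups, power = Φ(d·√(n/2) − z_{α/2}).
d·√(n/2) = 0.92 × √(24/2) = 0.92 × 3.464 = 3.187.
z_β = 3.187 − 1.960 = 1.227.
Power = Φ(1.227) = 0.890.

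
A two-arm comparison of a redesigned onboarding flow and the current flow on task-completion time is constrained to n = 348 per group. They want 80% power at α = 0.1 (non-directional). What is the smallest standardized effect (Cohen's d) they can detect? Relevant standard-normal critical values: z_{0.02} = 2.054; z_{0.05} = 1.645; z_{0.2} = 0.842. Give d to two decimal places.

d_min ≈ 0.19

For two independent groups of n = 348 each: d_min = (z_{α/2} + z_β)·√(2/n).
z-sum = 1.645 + 0.842 = 2.487.
d_min = 2.487 × √(2/348) = 2.487 × 0.0758 = 0.189.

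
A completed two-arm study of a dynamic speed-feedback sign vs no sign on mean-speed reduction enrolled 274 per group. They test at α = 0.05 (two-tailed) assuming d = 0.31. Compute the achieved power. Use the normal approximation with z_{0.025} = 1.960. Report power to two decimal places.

power ≈ 0.95

For two equal groups, power = Φ(d·√(n/2) − z_{α/2}).
d·√(n/2) = 0.31 × √(274/2) = 0.31 × 11.705 = 3.628.
z_β = 3.628 − 1.960 = 1.668.
Power = Φ(1.668) = 0.952.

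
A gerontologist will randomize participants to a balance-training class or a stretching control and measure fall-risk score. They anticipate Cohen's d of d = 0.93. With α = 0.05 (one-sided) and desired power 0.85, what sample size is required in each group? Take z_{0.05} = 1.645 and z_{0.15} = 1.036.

For two independent groups with equal n: n = 2·((z_{α} + z_β) / d)².
z_{α} + z_β = 1.645 + 1.036 = 2.681.
n = 2 × (2.681 / 0.93)² = 2 × 2.883² = 2 × 8.31 = 16.6.
Round up to the next whole participant.

n = 17 per group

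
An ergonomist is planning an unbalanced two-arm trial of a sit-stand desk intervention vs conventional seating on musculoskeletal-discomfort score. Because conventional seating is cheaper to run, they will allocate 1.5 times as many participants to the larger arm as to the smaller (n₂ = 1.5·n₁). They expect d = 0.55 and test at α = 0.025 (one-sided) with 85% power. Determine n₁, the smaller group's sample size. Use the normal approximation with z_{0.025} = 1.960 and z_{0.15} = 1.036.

With allocation ratio k = n₂/n₁ = 1.5, Var(x̄₁−x̄₂) = σ²(1/n₁ + 1/(k·n₁)) = σ²·(k+1)/(k·n₁).
So n₁ = (1 + 1/k)·((z_{α} + z_β)/d)² = 1.667 × (2.996/0.55)².
n₁ = 1.667 × 29.67 = 49.5.
Round up: n₁ = 50, giving n₂ = 1.5 × 50 = 75.

n₁ = 50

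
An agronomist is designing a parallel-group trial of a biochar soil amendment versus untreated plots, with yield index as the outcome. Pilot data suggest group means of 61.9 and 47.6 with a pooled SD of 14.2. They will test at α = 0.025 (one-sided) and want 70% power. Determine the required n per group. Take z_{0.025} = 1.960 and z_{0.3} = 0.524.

Cohen's d = |M₁ − M₂| / SD_pooled = |61.9 − 47.6| / 14.2 = 14.3 / 14.2 = 1.007.
For two independent groups with equal n: n = 2·((z_{α} + z_β) / d)².
z_{α} + z_β = 1.960 + 0.524 = 2.484.
n = 2 × (2.484 / 1.007)² = 2 × 2.467² = 2 × 6.08 = 12.2.
Round up to the next whole participant.

n = 13 per group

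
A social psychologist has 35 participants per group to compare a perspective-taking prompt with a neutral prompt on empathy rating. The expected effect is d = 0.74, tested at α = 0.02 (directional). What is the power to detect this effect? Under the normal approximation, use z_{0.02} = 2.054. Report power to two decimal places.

For two equal groups, power = Φ(d·√(n/2) − z_{α}).
d·√(n/2) = 0.74 × √(35/2) = 0.74 × 4.183 = 3.096.
z_β = 3.096 − 2.054 = 1.042.
Power = Φ(1.042) = 0.851.

power ≈ 0.85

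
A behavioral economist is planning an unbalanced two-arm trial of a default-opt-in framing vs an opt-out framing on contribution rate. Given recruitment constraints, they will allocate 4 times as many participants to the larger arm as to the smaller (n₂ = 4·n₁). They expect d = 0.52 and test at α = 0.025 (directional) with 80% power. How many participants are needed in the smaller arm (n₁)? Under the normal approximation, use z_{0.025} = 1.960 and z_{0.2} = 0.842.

n₁ = 37

With allocation ratio k = n₂/n₁ = 4, Var(x̄₁−x̄₂) = σ²(1/n₁ + 1/(k·n₁)) = σ²·(k+1)/(k·n₁).
So n₁ = (1 + 1/k)·((z_{α} + z_β)/d)² = 1.250 × (2.802/0.52)².
n₁ = 1.250 × 29.04 = 36.3.
Round up: n₁ = 37, giving n₂ = 4 × 37 = 148.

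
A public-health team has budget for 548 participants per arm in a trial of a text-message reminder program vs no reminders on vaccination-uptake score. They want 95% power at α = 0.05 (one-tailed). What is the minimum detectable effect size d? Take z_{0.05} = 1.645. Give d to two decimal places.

For two independent groups of n = 548 each: d_min = (z_{α} + z_β)·√(2/n).
z-sum = 1.645 + 1.645 = 3.290.
d_min = 3.290 × √(2/548) = 3.290 × 0.0604 = 0.199.

d_min ≈ 0.20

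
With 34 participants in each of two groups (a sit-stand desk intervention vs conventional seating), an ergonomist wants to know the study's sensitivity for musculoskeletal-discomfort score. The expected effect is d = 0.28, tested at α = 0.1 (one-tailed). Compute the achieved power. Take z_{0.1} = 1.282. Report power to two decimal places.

For two equal groups, power = Φ(d·√(n/2) − z_{α}).
d·√(n/2) = 0.28 × √(34/2) = 0.28 × 4.123 = 1.154.
z_β = 1.154 − 1.282 = -0.128.
Power = Φ(-0.128) = 0.449.

power ≈ 0.45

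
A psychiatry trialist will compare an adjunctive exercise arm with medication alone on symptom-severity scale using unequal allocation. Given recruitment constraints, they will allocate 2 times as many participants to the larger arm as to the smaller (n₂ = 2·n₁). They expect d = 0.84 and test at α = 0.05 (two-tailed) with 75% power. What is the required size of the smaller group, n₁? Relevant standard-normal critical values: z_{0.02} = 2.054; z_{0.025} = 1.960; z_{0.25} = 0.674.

With allocation ratio k = n₂/n₁ = 2, Var(x̄₁−x̄₂) = σ²(1/n₁ + 1/(k·n₁)) = σ²·(k+1)/(k·n₁).
So n₁ = (1 + 1/k)·((z_{α/2} + z_β)/d)² = 1.500 × (2.634/0.84)².
n₁ = 1.500 × 9.83 = 14.7.
Round up: n₁ = 15, giving n₂ = 2 × 15 = 30.

n₁ = 15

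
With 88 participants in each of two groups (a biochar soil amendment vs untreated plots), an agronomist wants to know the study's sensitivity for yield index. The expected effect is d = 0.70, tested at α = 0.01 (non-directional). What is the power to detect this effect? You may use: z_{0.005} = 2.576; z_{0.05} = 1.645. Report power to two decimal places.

power ≈ 0.98

For two equal groups, power = Φ(d·√(n/2) − z_{α/2}).
d·√(n/2) = 0.70 × √(88/2) = 0.70 × 6.633 = 4.643.
z_β = 4.643 − 2.576 = 2.067.
Power = Φ(2.067) = 0.981.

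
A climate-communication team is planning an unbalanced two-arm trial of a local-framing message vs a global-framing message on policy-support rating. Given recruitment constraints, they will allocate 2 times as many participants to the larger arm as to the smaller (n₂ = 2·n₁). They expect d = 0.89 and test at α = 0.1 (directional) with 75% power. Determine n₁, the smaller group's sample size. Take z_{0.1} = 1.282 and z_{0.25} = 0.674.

With allocation ratio k = n₂/n₁ = 2, Var(x̄₁−x̄₂) = σ²(1/n₁ + 1/(k·n₁)) = σ²·(k+1)/(k·n₁).
So n₁ = (1 + 1/k)·((z_{α} + z_β)/d)² = 1.500 × (1.956/0.89)².
n₁ = 1.500 × 4.83 = 7.2.
Round up: n₁ = 8, giving n₂ = 2 × 8 = 16.

n₁ = 8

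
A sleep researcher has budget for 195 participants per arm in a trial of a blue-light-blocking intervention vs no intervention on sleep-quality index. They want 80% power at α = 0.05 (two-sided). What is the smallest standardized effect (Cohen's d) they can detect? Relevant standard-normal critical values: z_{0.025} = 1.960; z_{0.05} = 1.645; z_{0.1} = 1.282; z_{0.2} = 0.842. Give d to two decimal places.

For two independent groups of n = 195 each: d_min = (z_{α/2} + z_β)·√(2/n).
z-sum = 1.960 + 0.842 = 2.802.
d_min = 2.802 × √(2/195) = 2.802 × 0.1013 = 0.284.

d_min ≈ 0.28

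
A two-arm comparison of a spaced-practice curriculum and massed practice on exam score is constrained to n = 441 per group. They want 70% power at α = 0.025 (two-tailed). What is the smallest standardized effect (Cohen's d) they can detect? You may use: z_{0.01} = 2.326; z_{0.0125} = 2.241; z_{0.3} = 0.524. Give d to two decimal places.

For two independent groups of n = 441 each: d_min = (z_{α/2} + z_β)·√(2/n).
z-sum = 2.241 + 0.524 = 2.765.
d_min = 2.765 × √(2/441) = 2.765 × 0.0673 = 0.186.

d_min ≈ 0.19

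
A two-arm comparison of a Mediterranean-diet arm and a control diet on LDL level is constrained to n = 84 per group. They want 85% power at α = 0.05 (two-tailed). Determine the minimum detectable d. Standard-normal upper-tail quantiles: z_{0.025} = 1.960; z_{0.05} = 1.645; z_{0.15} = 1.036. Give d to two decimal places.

d_min ≈ 0.46

For two independent groups of n = 84 each: d_min = (z_{α/2} + z_β)·√(2/n).
z-sum = 1.960 + 1.036 = 2.996.
d_min = 2.996 × √(2/84) = 2.996 × 0.1543 = 0.462.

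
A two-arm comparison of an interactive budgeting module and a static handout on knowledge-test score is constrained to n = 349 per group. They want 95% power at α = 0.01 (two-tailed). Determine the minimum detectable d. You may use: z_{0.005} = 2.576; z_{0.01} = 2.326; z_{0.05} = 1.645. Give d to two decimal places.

d_min ≈ 0.32

For two independent groups of n = 349 each: d_min = (z_{α/2} + z_β)·√(2/n).
z-sum = 2.576 + 1.645 = 4.221.
d_min = 4.221 × √(2/349) = 4.221 × 0.0757 = 0.320.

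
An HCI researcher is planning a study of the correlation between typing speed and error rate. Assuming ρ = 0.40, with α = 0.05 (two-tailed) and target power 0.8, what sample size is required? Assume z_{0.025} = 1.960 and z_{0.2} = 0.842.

n = 47

Fisher's z: C = ½·ln((1+r)/(1−r)) = ½·ln(2.3333) = 0.4236.
n = ((z_{α/2} + z_β)/C)² + 3.
(1.960 + 0.842) / 0.4236 = 2.802 / 0.4236 = 6.615.
n = 6.615² + 3 = 43.75 + 3 = 46.8.
Round up.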